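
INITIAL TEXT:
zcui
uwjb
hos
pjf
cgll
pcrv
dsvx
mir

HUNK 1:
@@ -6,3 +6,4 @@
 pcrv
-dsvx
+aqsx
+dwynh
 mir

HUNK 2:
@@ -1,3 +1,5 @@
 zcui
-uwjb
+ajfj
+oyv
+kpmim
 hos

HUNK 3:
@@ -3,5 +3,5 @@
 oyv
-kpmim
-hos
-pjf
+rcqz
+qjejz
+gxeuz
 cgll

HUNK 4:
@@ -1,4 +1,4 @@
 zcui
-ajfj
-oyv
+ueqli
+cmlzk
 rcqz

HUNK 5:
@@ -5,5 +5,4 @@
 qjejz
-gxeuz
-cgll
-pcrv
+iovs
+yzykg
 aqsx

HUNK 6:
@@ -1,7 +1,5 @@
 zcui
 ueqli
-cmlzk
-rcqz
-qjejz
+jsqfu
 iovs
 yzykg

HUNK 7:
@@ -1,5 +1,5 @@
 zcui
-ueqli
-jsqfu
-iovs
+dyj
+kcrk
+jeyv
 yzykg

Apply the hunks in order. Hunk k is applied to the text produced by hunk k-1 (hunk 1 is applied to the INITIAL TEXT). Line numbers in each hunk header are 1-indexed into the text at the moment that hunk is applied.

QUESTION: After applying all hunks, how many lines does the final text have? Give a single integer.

Hunk 1: at line 6 remove [dsvx] add [aqsx,dwynh] -> 9 lines: zcui uwjb hos pjf cgll pcrv aqsx dwynh mir
Hunk 2: at line 1 remove [uwjb] add [ajfj,oyv,kpmim] -> 11 lines: zcui ajfj oyv kpmim hos pjf cgll pcrv aqsx dwynh mir
Hunk 3: at line 3 remove [kpmim,hos,pjf] add [rcqz,qjejz,gxeuz] -> 11 lines: zcui ajfj oyv rcqz qjejz gxeuz cgll pcrv aqsx dwynh mir
Hunk 4: at line 1 remove [ajfj,oyv] add [ueqli,cmlzk] -> 11 lines: zcui ueqli cmlzk rcqz qjejz gxeuz cgll pcrv aqsx dwynh mir
Hunk 5: at line 5 remove [gxeuz,cgll,pcrv] add [iovs,yzykg] -> 10 lines: zcui ueqli cmlzk rcqz qjejz iovs yzykg aqsx dwynh mir
Hunk 6: at line 1 remove [cmlzk,rcqz,qjejz] add [jsqfu] -> 8 lines: zcui ueqli jsqfu iovs yzykg aqsx dwynh mir
Hunk 7: at line 1 remove [ueqli,jsqfu,iovs] add [dyj,kcrk,jeyv] -> 8 lines: zcui dyj kcrk jeyv yzykg aqsx dwynh mir
Final line count: 8

Answer: 8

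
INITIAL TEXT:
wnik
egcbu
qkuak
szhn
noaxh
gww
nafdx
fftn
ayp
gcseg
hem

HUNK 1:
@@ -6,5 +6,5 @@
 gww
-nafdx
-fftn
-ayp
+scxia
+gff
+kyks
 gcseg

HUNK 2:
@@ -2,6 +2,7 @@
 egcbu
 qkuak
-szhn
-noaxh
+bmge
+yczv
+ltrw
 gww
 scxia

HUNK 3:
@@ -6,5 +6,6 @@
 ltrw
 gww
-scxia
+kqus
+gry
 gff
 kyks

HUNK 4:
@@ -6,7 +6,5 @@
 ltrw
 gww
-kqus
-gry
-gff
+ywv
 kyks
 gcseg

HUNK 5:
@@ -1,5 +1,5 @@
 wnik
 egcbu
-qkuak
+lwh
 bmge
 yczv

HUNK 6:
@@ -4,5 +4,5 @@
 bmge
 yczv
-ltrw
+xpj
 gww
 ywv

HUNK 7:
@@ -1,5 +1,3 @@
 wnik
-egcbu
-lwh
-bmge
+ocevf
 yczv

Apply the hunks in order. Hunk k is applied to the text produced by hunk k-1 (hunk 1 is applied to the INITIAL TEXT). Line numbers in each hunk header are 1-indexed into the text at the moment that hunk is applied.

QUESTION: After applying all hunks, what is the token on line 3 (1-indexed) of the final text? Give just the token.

Hunk 1: at line 6 remove [nafdx,fftn,ayp] add [scxia,gff,kyks] -> 11 lines: wnik egcbu qkuak szhn noaxh gww scxia gff kyks gcseg hem
Hunk 2: at line 2 remove [szhn,noaxh] add [bmge,yczv,ltrw] -> 12 lines: wnik egcbu qkuak bmge yczv ltrw gww scxia gff kyks gcseg hem
Hunk 3: at line 6 remove [scxia] add [kqus,gry] -> 13 lines: wnik egcbu qkuak bmge yczv ltrw gww kqus gry gff kyks gcseg hem
Hunk 4: at line 6 remove [kqus,gry,gff] add [ywv] -> 11 lines: wnik egcbu qkuak bmge yczv ltrw gww ywv kyks gcseg hem
Hunk 5: at line 1 remove [qkuak] add [lwh] -> 11 lines: wnik egcbu lwh bmge yczv ltrw gww ywv kyks gcseg hem
Hunk 6: at line 4 remove [ltrw] add [xpj] -> 11 lines: wnik egcbu lwh bmge yczv xpj gww ywv kyks gcseg hem
Hunk 7: at line 1 remove [egcbu,lwh,bmge] add [ocevf] -> 9 lines: wnik ocevf yczv xpj gww ywv kyks gcseg hem
Final line 3: yczv

Answer: yczv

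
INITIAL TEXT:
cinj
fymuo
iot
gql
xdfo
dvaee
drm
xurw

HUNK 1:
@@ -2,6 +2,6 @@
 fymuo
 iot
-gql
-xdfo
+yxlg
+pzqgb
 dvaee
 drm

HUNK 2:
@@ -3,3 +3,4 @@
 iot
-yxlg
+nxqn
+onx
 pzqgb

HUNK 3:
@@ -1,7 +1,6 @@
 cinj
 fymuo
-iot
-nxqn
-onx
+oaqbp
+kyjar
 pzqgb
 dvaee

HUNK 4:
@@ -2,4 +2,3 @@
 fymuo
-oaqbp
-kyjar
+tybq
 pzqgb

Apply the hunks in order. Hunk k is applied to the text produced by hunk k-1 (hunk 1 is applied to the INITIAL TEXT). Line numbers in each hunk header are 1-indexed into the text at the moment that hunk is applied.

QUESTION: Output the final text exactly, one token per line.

Hunk 1: at line 2 remove [gql,xdfo] add [yxlg,pzqgb] -> 8 lines: cinj fymuo iot yxlg pzqgb dvaee drm xurw
Hunk 2: at line 3 remove [yxlg] add [nxqn,onx] -> 9 lines: cinj fymuo iot nxqn onx pzqgb dvaee drm xurw
Hunk 3: at line 1 remove [iot,nxqn,onx] add [oaqbp,kyjar] -> 8 lines: cinj fymuo oaqbp kyjar pzqgb dvaee drm xurw
Hunk 4: at line 2 remove [oaqbp,kyjar] add [tybq] -> 7 lines: cinj fymuo tybq pzqgb dvaee drm xurw

Answer: cinj
fymuo
tybq
pzqgb
dvaee
drm
xurw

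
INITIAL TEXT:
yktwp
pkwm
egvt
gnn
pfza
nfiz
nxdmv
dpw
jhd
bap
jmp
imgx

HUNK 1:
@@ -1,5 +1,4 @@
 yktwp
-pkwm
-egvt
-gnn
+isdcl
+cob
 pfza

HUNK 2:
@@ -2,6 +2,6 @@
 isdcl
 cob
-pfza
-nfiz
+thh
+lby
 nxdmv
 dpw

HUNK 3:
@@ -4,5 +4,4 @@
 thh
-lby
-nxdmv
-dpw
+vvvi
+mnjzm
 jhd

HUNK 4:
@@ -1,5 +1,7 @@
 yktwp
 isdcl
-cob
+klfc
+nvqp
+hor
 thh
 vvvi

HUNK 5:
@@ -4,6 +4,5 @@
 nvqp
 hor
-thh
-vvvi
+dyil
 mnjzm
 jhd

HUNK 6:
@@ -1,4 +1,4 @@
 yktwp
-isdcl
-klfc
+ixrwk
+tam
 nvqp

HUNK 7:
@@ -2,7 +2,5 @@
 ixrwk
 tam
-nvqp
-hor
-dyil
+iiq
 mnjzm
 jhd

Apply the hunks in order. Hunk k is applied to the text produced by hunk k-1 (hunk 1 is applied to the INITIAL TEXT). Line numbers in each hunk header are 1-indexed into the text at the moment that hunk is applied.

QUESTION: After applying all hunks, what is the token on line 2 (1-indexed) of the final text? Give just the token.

Hunk 1: at line 1 remove [pkwm,egvt,gnn] add [isdcl,cob] -> 11 lines: yktwp isdcl cob pfza nfiz nxdmv dpw jhd bap jmp imgx
Hunk 2: at line 2 remove [pfza,nfiz] add [thh,lby] -> 11 lines: yktwp isdcl cob thh lby nxdmv dpw jhd bap jmp imgx
Hunk 3: at line 4 remove [lby,nxdmv,dpw] add [vvvi,mnjzm] -> 10 lines: yktwp isdcl cob thh vvvi mnjzm jhd bap jmp imgx
Hunk 4: at line 1 remove [cob] add [klfc,nvqp,hor] -> 12 lines: yktwp isdcl klfc nvqp hor thh vvvi mnjzm jhd bap jmp imgx
Hunk 5: at line 4 remove [thh,vvvi] add [dyil] -> 11 lines: yktwp isdcl klfc nvqp hor dyil mnjzm jhd bap jmp imgx
Hunk 6: at line 1 remove [isdcl,klfc] add [ixrwk,tam] -> 11 lines: yktwp ixrwk tam nvqp hor dyil mnjzm jhd bap jmp imgx
Hunk 7: at line 2 remove [nvqp,hor,dyil] add [iiq] -> 9 lines: yktwp ixrwk tam iiq mnjzm jhd bap jmp imgx
Final line 2: ixrwk

Answer: ixrwk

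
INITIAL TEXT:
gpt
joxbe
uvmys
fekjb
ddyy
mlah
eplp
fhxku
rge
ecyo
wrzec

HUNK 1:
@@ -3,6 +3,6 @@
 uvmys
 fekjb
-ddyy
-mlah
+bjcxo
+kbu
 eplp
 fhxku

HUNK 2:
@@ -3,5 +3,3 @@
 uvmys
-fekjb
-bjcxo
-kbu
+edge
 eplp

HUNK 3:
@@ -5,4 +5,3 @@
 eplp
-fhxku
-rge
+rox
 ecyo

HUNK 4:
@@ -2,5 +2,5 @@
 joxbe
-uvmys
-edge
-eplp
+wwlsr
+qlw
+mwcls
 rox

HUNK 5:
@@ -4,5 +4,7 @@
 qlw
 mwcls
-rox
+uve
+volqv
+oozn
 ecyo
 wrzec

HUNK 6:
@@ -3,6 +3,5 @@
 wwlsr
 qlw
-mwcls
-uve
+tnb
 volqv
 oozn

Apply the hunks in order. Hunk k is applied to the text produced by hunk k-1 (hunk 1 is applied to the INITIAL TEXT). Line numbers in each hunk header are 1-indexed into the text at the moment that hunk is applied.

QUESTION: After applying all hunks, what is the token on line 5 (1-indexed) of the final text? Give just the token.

Hunk 1: at line 3 remove [ddyy,mlah] add [bjcxo,kbu] -> 11 lines: gpt joxbe uvmys fekjb bjcxo kbu eplp fhxku rge ecyo wrzec
Hunk 2: at line 3 remove [fekjb,bjcxo,kbu] add [edge] -> 9 lines: gpt joxbe uvmys edge eplp fhxku rge ecyo wrzec
Hunk 3: at line 5 remove [fhxku,rge] add [rox] -> 8 lines: gpt joxbe uvmys edge eplp rox ecyo wrzec
Hunk 4: at line 2 remove [uvmys,edge,eplp] add [wwlsr,qlw,mwcls] -> 8 lines: gpt joxbe wwlsr qlw mwcls rox ecyo wrzec
Hunk 5: at line 4 remove [rox] add [uve,volqv,oozn] -> 10 lines: gpt joxbe wwlsr qlw mwcls uve volqv oozn ecyo wrzec
Hunk 6: at line 3 remove [mwcls,uve] add [tnb] -> 9 lines: gpt joxbe wwlsr qlw tnb volqv oozn ecyo wrzec
Final line 5: tnb

Answer: tnb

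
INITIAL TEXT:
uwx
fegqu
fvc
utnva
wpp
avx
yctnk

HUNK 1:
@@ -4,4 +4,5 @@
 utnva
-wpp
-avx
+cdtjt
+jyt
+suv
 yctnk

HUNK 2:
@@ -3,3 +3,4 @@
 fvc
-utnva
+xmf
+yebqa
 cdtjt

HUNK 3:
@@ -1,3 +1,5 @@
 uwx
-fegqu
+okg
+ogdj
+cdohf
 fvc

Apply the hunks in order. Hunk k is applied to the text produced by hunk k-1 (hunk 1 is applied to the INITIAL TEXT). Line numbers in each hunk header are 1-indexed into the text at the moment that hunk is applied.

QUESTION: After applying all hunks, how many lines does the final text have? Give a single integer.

Answer: 11

Derivation:
Hunk 1: at line 4 remove [wpp,avx] add [cdtjt,jyt,suv] -> 8 lines: uwx fegqu fvc utnva cdtjt jyt suv yctnk
Hunk 2: at line 3 remove [utnva] add [xmf,yebqa] -> 9 lines: uwx fegqu fvc xmf yebqa cdtjt jyt suv yctnk
Hunk 3: at line 1 remove [fegqu] add [okg,ogdj,cdohf] -> 11 lines: uwx okg ogdj cdohf fvc xmf yebqa cdtjt jyt suv yctnk
Final line count: 11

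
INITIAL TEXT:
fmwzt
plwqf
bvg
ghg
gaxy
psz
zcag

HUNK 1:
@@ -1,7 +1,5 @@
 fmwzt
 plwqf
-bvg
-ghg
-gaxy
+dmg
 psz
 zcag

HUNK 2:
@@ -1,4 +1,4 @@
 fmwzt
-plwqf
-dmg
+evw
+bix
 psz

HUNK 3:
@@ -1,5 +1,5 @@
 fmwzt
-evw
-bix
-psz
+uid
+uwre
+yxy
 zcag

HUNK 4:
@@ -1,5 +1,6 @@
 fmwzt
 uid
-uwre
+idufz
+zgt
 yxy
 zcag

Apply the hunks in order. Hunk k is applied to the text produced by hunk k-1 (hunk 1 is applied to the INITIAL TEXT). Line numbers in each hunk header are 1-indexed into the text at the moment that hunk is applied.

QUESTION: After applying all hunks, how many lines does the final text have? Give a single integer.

Hunk 1: at line 1 remove [bvg,ghg,gaxy] add [dmg] -> 5 lines: fmwzt plwqf dmg psz zcag
Hunk 2: at line 1 remove [plwqf,dmg] add [evw,bix] -> 5 lines: fmwzt evw bix psz zcag
Hunk 3: at line 1 remove [evw,bix,psz] add [uid,uwre,yxy] -> 5 lines: fmwzt uid uwre yxy zcag
Hunk 4: at line 1 remove [uwre] add [idufz,zgt] -> 6 lines: fmwzt uid idufz zgt yxy zcag
Final line count: 6

Answer: 6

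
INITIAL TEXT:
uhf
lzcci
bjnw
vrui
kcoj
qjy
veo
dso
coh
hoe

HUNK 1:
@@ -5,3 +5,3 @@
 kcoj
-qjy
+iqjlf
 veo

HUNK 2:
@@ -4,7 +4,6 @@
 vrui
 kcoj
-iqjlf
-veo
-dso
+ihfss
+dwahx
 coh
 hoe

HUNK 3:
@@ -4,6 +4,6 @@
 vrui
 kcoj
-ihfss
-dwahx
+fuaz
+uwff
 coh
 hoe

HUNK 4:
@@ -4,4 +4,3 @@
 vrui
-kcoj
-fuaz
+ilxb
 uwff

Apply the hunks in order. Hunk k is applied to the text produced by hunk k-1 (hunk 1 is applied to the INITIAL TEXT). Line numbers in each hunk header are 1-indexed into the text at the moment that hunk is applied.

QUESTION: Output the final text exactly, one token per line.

Answer: uhf
lzcci
bjnw
vrui
ilxb
uwff
coh
hoe

Derivation:
Hunk 1: at line 5 remove [qjy] add [iqjlf] -> 10 lines: uhf lzcci bjnw vrui kcoj iqjlf veo dso coh hoe
Hunk 2: at line 4 remove [iqjlf,veo,dso] add [ihfss,dwahx] -> 9 lines: uhf lzcci bjnw vrui kcoj ihfss dwahx coh hoe
Hunk 3: at line 4 remove [ihfss,dwahx] add [fuaz,uwff] -> 9 lines: uhf lzcci bjnw vrui kcoj fuaz uwff coh hoe
Hunk 4: at line 4 remove [kcoj,fuaz] add [ilxb] -> 8 lines: uhf lzcci bjnw vrui ilxb uwff coh hoe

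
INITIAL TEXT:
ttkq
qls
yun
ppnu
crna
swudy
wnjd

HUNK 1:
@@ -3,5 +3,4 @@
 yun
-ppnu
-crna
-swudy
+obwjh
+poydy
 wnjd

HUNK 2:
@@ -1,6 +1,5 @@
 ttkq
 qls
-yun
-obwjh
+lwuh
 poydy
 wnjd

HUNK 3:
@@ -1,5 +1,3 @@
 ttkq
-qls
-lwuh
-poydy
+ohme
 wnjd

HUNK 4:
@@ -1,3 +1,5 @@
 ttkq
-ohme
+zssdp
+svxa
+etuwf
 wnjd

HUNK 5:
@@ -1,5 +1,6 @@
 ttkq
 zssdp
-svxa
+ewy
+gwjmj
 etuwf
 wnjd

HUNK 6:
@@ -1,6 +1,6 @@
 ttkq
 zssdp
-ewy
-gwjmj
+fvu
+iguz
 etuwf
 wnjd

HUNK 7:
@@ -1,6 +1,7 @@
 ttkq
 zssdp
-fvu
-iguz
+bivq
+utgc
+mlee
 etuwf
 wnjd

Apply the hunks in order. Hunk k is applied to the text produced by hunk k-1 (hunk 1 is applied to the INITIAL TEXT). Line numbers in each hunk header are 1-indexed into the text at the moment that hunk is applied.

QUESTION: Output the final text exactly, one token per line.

Hunk 1: at line 3 remove [ppnu,crna,swudy] add [obwjh,poydy] -> 6 lines: ttkq qls yun obwjh poydy wnjd
Hunk 2: at line 1 remove [yun,obwjh] add [lwuh] -> 5 lines: ttkq qls lwuh poydy wnjd
Hunk 3: at line 1 remove [qls,lwuh,poydy] add [ohme] -> 3 lines: ttkq ohme wnjd
Hunk 4: at line 1 remove [ohme] add [zssdp,svxa,etuwf] -> 5 lines: ttkq zssdp svxa etuwf wnjd
Hunk 5: at line 1 remove [svxa] add [ewy,gwjmj] -> 6 lines: ttkq zssdp ewy gwjmj etuwf wnjd
Hunk 6: at line 1 remove [ewy,gwjmj] add [fvu,iguz] -> 6 lines: ttkq zssdp fvu iguz etuwf wnjd
Hunk 7: at line 1 remove [fvu,iguz] add [bivq,utgc,mlee] -> 7 lines: ttkq zssdp bivq utgc mlee etuwf wnjd

Answer: ttkq
zssdp
bivq
utgc
mlee
etuwf
wnjd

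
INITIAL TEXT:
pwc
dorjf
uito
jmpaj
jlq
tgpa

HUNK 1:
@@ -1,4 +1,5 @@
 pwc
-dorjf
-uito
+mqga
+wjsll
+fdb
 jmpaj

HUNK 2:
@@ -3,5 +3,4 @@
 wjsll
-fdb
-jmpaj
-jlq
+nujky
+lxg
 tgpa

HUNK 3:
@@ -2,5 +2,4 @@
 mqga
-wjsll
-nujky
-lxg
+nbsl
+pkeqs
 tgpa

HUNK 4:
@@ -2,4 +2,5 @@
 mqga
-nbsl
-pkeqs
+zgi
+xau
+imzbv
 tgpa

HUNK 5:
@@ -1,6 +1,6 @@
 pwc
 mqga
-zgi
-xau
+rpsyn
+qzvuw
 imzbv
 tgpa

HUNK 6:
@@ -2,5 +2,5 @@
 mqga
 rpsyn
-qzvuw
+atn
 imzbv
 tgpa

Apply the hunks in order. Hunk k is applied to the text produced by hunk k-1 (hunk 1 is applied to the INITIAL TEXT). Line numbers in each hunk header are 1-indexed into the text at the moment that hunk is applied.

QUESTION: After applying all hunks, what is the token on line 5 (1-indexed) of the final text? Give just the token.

Hunk 1: at line 1 remove [dorjf,uito] add [mqga,wjsll,fdb] -> 7 lines: pwc mqga wjsll fdb jmpaj jlq tgpa
Hunk 2: at line 3 remove [fdb,jmpaj,jlq] add [nujky,lxg] -> 6 lines: pwc mqga wjsll nujky lxg tgpa
Hunk 3: at line 2 remove [wjsll,nujky,lxg] add [nbsl,pkeqs] -> 5 lines: pwc mqga nbsl pkeqs tgpa
Hunk 4: at line 2 remove [nbsl,pkeqs] add [zgi,xau,imzbv] -> 6 lines: pwc mqga zgi xau imzbv tgpa
Hunk 5: at line 1 remove [zgi,xau] add [rpsyn,qzvuw] -> 6 lines: pwc mqga rpsyn qzvuw imzbv tgpa
Hunk 6: at line 2 remove [qzvuw] add [atn] -> 6 lines: pwc mqga rpsyn atn imzbv tgpa
Final line 5: imzbv

Answer: imzbv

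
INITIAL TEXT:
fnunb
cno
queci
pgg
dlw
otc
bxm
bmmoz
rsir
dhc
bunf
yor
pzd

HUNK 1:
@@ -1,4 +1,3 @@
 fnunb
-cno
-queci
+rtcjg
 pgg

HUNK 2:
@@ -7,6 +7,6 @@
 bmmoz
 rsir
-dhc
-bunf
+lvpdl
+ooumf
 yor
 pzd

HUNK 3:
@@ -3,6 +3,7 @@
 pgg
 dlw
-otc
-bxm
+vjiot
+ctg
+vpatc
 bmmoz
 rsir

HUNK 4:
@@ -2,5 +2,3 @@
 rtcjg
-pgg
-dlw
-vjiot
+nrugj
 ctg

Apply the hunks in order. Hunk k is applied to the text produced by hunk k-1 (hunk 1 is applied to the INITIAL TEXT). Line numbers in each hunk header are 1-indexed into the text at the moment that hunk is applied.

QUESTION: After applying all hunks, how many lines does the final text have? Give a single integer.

Answer: 11

Derivation:
Hunk 1: at line 1 remove [cno,queci] add [rtcjg] -> 12 lines: fnunb rtcjg pgg dlw otc bxm bmmoz rsir dhc bunf yor pzd
Hunk 2: at line 7 remove [dhc,bunf] add [lvpdl,ooumf] -> 12 lines: fnunb rtcjg pgg dlw otc bxm bmmoz rsir lvpdl ooumf yor pzd
Hunk 3: at line 3 remove [otc,bxm] add [vjiot,ctg,vpatc] -> 13 lines: fnunb rtcjg pgg dlw vjiot ctg vpatc bmmoz rsir lvpdl ooumf yor pzd
Hunk 4: at line 2 remove [pgg,dlw,vjiot] add [nrugj] -> 11 lines: fnunb rtcjg nrugj ctg vpatc bmmoz rsir lvpdl ooumf yor pzd
Final line count: 11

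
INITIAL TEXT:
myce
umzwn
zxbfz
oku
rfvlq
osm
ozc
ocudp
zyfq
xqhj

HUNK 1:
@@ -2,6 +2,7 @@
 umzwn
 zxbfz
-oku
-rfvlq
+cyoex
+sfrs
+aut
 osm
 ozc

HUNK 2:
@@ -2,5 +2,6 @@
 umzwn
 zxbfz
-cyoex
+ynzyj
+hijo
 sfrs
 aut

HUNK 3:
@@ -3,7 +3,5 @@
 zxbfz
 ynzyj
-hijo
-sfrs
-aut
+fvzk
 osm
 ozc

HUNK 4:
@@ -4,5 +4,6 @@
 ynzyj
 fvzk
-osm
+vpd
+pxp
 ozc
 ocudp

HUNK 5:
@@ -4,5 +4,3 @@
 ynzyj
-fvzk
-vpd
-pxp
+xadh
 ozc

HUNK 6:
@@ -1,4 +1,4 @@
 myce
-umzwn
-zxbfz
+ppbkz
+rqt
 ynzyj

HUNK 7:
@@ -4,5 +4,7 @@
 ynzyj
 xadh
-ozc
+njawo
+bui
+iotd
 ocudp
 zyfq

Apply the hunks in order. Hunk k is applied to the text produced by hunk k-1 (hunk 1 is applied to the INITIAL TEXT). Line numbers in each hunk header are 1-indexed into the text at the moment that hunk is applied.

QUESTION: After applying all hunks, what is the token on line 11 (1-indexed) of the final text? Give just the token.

Answer: xqhj

Derivation:
Hunk 1: at line 2 remove [oku,rfvlq] add [cyoex,sfrs,aut] -> 11 lines: myce umzwn zxbfz cyoex sfrs aut osm ozc ocudp zyfq xqhj
Hunk 2: at line 2 remove [cyoex] add [ynzyj,hijo] -> 12 lines: myce umzwn zxbfz ynzyj hijo sfrs aut osm ozc ocudp zyfq xqhj
Hunk 3: at line 3 remove [hijo,sfrs,aut] add [fvzk] -> 10 lines: myce umzwn zxbfz ynzyj fvzk osm ozc ocudp zyfq xqhj
Hunk 4: at line 4 remove [osm] add [vpd,pxp] -> 11 lines: myce umzwn zxbfz ynzyj fvzk vpd pxp ozc ocudp zyfq xqhj
Hunk 5: at line 4 remove [fvzk,vpd,pxp] add [xadh] -> 9 lines: myce umzwn zxbfz ynzyj xadh ozc ocudp zyfq xqhj
Hunk 6: at line 1 remove [umzwn,zxbfz] add [ppbkz,rqt] -> 9 lines: myce ppbkz rqt ynzyj xadh ozc ocudp zyfq xqhj
Hunk 7: at line 4 remove [ozc] add [njawo,bui,iotd] -> 11 lines: myce ppbkz rqt ynzyj xadh njawo bui iotd ocudp zyfq xqhj
Final line 11: xqhj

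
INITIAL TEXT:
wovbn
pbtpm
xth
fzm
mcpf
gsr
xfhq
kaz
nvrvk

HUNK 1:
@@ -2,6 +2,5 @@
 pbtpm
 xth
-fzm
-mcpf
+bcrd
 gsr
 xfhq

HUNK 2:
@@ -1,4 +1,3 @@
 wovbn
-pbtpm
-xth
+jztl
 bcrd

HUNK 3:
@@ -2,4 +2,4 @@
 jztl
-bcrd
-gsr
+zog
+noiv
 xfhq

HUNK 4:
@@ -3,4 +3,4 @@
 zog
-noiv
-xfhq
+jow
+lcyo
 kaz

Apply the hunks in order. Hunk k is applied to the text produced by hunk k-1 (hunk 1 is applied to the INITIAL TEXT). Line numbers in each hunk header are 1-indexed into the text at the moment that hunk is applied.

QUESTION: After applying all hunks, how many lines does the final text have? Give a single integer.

Answer: 7

Derivation:
Hunk 1: at line 2 remove [fzm,mcpf] add [bcrd] -> 8 lines: wovbn pbtpm xth bcrd gsr xfhq kaz nvrvk
Hunk 2: at line 1 remove [pbtpm,xth] add [jztl] -> 7 lines: wovbn jztl bcrd gsr xfhq kaz nvrvk
Hunk 3: at line 2 remove [bcrd,gsr] add [zog,noiv] -> 7 lines: wovbn jztl zog noiv xfhq kaz nvrvk
Hunk 4: at line 3 remove [noiv,xfhq] add [jow,lcyo] -> 7 lines: wovbn jztl zog jow lcyo kaz nvrvk
Final line count: 7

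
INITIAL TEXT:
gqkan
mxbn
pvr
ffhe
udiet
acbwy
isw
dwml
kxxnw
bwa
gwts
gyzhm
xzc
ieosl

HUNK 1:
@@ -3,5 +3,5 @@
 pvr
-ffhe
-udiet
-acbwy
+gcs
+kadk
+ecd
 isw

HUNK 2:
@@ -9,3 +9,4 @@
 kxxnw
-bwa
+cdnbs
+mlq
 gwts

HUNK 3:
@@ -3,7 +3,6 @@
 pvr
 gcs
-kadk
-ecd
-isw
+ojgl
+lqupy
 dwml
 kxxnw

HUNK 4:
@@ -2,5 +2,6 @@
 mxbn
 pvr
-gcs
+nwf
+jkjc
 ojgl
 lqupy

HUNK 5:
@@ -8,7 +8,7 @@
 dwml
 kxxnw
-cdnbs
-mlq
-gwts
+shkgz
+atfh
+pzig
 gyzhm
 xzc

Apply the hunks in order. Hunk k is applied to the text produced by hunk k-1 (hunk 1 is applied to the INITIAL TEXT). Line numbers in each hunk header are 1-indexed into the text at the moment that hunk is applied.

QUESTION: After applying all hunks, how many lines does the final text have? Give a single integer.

Hunk 1: at line 3 remove [ffhe,udiet,acbwy] add [gcs,kadk,ecd] -> 14 lines: gqkan mxbn pvr gcs kadk ecd isw dwml kxxnw bwa gwts gyzhm xzc ieosl
Hunk 2: at line 9 remove [bwa] add [cdnbs,mlq] -> 15 lines: gqkan mxbn pvr gcs kadk ecd isw dwml kxxnw cdnbs mlq gwts gyzhm xzc ieosl
Hunk 3: at line 3 remove [kadk,ecd,isw] add [ojgl,lqupy] -> 14 lines: gqkan mxbn pvr gcs ojgl lqupy dwml kxxnw cdnbs mlq gwts gyzhm xzc ieosl
Hunk 4: at line 2 remove [gcs] add [nwf,jkjc] -> 15 lines: gqkan mxbn pvr nwf jkjc ojgl lqupy dwml kxxnw cdnbs mlq gwts gyzhm xzc ieosl
Hunk 5: at line 8 remove [cdnbs,mlq,gwts] add [shkgz,atfh,pzig] -> 15 lines: gqkan mxbn pvr nwf jkjc ojgl lqupy dwml kxxnw shkgz atfh pzig gyzhm xzc ieosl
Final line count: 15

Answer: 15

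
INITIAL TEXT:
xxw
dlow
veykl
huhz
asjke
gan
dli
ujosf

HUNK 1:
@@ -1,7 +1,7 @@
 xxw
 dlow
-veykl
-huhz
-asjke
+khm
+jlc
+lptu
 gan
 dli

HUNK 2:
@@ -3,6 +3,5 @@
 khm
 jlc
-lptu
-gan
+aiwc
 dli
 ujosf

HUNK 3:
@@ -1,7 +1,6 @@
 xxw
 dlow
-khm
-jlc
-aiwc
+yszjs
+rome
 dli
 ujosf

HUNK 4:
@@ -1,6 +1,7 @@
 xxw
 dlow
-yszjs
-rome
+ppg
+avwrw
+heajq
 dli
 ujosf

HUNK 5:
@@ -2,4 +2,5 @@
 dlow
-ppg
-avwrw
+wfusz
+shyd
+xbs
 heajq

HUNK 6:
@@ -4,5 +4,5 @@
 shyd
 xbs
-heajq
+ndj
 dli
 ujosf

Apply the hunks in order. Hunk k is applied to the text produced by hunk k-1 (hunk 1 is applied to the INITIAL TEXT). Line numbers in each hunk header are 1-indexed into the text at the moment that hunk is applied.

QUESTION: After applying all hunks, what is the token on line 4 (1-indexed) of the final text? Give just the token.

Answer: shyd

Derivation:
Hunk 1: at line 1 remove [veykl,huhz,asjke] add [khm,jlc,lptu] -> 8 lines: xxw dlow khm jlc lptu gan dli ujosf
Hunk 2: at line 3 remove [lptu,gan] add [aiwc] -> 7 lines: xxw dlow khm jlc aiwc dli ujosf
Hunk 3: at line 1 remove [khm,jlc,aiwc] add [yszjs,rome] -> 6 lines: xxw dlow yszjs rome dli ujosf
Hunk 4: at line 1 remove [yszjs,rome] add [ppg,avwrw,heajq] -> 7 lines: xxw dlow ppg avwrw heajq dli ujosf
Hunk 5: at line 2 remove [ppg,avwrw] add [wfusz,shyd,xbs] -> 8 lines: xxw dlow wfusz shyd xbs heajq dli ujosf
Hunk 6: at line 4 remove [heajq] add [ndj] -> 8 lines: xxw dlow wfusz shyd xbs ndj dli ujosf
Final line 4: shyd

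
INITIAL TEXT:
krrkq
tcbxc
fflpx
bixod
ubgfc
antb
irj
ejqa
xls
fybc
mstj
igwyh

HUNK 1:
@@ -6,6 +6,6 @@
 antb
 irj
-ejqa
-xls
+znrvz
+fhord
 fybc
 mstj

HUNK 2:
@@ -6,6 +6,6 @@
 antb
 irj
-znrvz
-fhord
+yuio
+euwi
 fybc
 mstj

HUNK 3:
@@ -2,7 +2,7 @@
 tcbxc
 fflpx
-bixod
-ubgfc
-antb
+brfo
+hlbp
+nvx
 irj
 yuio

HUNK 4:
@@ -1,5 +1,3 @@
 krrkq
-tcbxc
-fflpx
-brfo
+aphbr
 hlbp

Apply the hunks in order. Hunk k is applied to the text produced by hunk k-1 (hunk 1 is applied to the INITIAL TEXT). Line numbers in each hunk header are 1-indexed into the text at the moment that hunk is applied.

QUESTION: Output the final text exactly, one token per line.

Answer: krrkq
aphbr
hlbp
nvx
irj
yuio
euwi
fybc
mstj
igwyh

Derivation:
Hunk 1: at line 6 remove [ejqa,xls] add [znrvz,fhord] -> 12 lines: krrkq tcbxc fflpx bixod ubgfc antb irj znrvz fhord fybc mstj igwyh
Hunk 2: at line 6 remove [znrvz,fhord] add [yuio,euwi] -> 12 lines: krrkq tcbxc fflpx bixod ubgfc antb irj yuio euwi fybc mstj igwyh
Hunk 3: at line 2 remove [bixod,ubgfc,antb] add [brfo,hlbp,nvx] -> 12 lines: krrkq tcbxc fflpx brfo hlbp nvx irj yuio euwi fybc mstj igwyh
Hunk 4: at line 1 remove [tcbxc,fflpx,brfo] add [aphbr] -> 10 lines: krrkq aphbr hlbp nvx irj yuio euwi fybc mstj igwyh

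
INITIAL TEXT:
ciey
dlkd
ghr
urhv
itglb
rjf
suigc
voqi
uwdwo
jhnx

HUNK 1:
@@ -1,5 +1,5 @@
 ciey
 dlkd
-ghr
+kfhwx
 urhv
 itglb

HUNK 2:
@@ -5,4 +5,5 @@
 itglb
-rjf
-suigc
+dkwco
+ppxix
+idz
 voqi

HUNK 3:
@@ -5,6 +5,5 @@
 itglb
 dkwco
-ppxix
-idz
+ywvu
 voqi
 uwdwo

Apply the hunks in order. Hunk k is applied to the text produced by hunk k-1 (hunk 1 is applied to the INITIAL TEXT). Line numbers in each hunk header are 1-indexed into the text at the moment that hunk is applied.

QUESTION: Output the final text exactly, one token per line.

Answer: ciey
dlkd
kfhwx
urhv
itglb
dkwco
ywvu
voqi
uwdwo
jhnx

Derivation:
Hunk 1: at line 1 remove [ghr] add [kfhwx] -> 10 lines: ciey dlkd kfhwx urhv itglb rjf suigc voqi uwdwo jhnx
Hunk 2: at line 5 remove [rjf,suigc] add [dkwco,ppxix,idz] -> 11 lines: ciey dlkd kfhwx urhv itglb dkwco ppxix idz voqi uwdwo jhnx
Hunk 3: at line 5 remove [ppxix,idz] add [ywvu] -> 10 lines: ciey dlkd kfhwx urhv itglb dkwco ywvu voqi uwdwo jhnx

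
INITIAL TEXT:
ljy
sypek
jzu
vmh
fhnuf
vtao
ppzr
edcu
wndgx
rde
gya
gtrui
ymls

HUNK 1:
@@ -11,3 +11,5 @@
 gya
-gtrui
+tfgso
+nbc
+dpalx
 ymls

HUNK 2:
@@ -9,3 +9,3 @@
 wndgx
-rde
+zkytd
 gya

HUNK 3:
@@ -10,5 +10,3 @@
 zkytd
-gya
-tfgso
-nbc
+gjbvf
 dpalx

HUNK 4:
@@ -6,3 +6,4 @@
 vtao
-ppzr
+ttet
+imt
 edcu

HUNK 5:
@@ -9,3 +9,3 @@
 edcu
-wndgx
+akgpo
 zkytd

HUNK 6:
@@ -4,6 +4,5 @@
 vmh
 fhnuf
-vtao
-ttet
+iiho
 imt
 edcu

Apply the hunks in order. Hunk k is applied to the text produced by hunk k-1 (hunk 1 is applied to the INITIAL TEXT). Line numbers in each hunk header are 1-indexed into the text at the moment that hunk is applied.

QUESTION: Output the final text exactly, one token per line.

Hunk 1: at line 11 remove [gtrui] add [tfgso,nbc,dpalx] -> 15 lines: ljy sypek jzu vmh fhnuf vtao ppzr edcu wndgx rde gya tfgso nbc dpalx ymls
Hunk 2: at line 9 remove [rde] add [zkytd] -> 15 lines: ljy sypek jzu vmh fhnuf vtao ppzr edcu wndgx zkytd gya tfgso nbc dpalx ymls
Hunk 3: at line 10 remove [gya,tfgso,nbc] add [gjbvf] -> 13 lines: ljy sypek jzu vmh fhnuf vtao ppzr edcu wndgx zkytd gjbvf dpalx ymls
Hunk 4: at line 6 remove [ppzr] add [ttet,imt] -> 14 lines: ljy sypek jzu vmh fhnuf vtao ttet imt edcu wndgx zkytd gjbvf dpalx ymls
Hunk 5: at line 9 remove [wndgx] add [akgpo] -> 14 lines: ljy sypek jzu vmh fhnuf vtao ttet imt edcu akgpo zkytd gjbvf dpalx ymls
Hunk 6: at line 4 remove [vtao,ttet] add [iiho] -> 13 lines: ljy sypek jzu vmh fhnuf iiho imt edcu akgpo zkytd gjbvf dpalx ymls

Answer: ljy
sypek
jzu
vmh
fhnuf
iiho
imt
edcu
akgpo
zkytd
gjbvf
dpalx
ymls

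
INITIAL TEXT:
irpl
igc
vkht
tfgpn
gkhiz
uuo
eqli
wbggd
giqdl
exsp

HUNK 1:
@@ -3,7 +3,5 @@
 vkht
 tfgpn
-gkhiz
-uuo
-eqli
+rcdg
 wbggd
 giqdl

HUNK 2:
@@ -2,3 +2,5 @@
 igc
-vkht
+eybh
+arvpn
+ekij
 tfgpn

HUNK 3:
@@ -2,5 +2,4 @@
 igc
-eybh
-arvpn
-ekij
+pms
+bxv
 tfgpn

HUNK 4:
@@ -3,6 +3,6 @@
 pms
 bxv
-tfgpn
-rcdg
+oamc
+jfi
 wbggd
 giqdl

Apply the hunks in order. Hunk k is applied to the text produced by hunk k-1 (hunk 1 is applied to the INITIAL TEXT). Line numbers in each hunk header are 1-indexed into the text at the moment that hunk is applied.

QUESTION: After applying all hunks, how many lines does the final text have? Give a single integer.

Hunk 1: at line 3 remove [gkhiz,uuo,eqli] add [rcdg] -> 8 lines: irpl igc vkht tfgpn rcdg wbggd giqdl exsp
Hunk 2: at line 2 remove [vkht] add [eybh,arvpn,ekij] -> 10 lines: irpl igc eybh arvpn ekij tfgpn rcdg wbggd giqdl exsp
Hunk 3: at line 2 remove [eybh,arvpn,ekij] add [pms,bxv] -> 9 lines: irpl igc pms bxv tfgpn rcdg wbggd giqdl exsp
Hunk 4: at line 3 remove [tfgpn,rcdg] add [oamc,jfi] -> 9 lines: irpl igc pms bxv oamc jfi wbggd giqdl exsp
Final line count: 9

Answer: 9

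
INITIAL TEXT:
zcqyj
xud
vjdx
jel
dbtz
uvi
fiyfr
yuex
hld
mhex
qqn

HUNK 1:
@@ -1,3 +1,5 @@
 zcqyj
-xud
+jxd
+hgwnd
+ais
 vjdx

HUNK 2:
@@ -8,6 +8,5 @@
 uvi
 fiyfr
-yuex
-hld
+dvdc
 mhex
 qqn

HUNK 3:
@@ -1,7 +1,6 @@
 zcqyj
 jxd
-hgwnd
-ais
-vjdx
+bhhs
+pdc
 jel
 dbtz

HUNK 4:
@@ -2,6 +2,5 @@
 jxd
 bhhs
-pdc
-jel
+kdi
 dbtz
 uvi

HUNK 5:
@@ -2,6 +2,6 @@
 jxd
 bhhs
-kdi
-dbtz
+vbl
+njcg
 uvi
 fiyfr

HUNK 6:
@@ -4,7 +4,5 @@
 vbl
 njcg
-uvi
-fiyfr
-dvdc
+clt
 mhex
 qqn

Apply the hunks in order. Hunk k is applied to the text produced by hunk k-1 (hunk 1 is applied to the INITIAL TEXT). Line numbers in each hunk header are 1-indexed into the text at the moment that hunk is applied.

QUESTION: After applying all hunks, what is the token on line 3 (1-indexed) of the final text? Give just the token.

Answer: bhhs

Derivation:
Hunk 1: at line 1 remove [xud] add [jxd,hgwnd,ais] -> 13 lines: zcqyj jxd hgwnd ais vjdx jel dbtz uvi fiyfr yuex hld mhex qqn
Hunk 2: at line 8 remove [yuex,hld] add [dvdc] -> 12 lines: zcqyj jxd hgwnd ais vjdx jel dbtz uvi fiyfr dvdc mhex qqn
Hunk 3: at line 1 remove [hgwnd,ais,vjdx] add [bhhs,pdc] -> 11 lines: zcqyj jxd bhhs pdc jel dbtz uvi fiyfr dvdc mhex qqn
Hunk 4: at line 2 remove [pdc,jel] add [kdi] -> 10 lines: zcqyj jxd bhhs kdi dbtz uvi fiyfr dvdc mhex qqn
Hunk 5: at line 2 remove [kdi,dbtz] add [vbl,njcg] -> 10 lines: zcqyj jxd bhhs vbl njcg uvi fiyfr dvdc mhex qqn
Hunk 6: at line 4 remove [uvi,fiyfr,dvdc] add [clt] -> 8 lines: zcqyj jxd bhhs vbl njcg clt mhex qqn
Final line 3: bhhs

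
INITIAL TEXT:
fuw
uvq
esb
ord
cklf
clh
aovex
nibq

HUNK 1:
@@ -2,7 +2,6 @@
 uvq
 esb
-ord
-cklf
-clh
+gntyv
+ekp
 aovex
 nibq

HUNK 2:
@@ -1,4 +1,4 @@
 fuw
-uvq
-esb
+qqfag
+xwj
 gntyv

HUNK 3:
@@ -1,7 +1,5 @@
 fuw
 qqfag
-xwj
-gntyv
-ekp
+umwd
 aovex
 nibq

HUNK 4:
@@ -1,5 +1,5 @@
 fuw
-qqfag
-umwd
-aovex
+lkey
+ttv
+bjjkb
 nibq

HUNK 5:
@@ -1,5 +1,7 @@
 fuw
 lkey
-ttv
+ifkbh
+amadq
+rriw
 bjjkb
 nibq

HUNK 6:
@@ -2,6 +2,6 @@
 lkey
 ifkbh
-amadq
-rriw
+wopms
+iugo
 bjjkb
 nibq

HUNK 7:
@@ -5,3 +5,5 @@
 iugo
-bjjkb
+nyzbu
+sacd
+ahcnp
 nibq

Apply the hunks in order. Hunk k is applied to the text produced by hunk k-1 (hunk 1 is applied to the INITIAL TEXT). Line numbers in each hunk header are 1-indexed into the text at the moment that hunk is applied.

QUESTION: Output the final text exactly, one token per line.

Answer: fuw
lkey
ifkbh
wopms
iugo
nyzbu
sacd
ahcnp
nibq

Derivation:
Hunk 1: at line 2 remove [ord,cklf,clh] add [gntyv,ekp] -> 7 lines: fuw uvq esb gntyv ekp aovex nibq
Hunk 2: at line 1 remove [uvq,esb] add [qqfag,xwj] -> 7 lines: fuw qqfag xwj gntyv ekp aovex nibq
Hunk 3: at line 1 remove [xwj,gntyv,ekp] add [umwd] -> 5 lines: fuw qqfag umwd aovex nibq
Hunk 4: at line 1 remove [qqfag,umwd,aovex] add [lkey,ttv,bjjkb] -> 5 lines: fuw lkey ttv bjjkb nibq
Hunk 5: at line 1 remove [ttv] add [ifkbh,amadq,rriw] -> 7 lines: fuw lkey ifkbh amadq rriw bjjkb nibq
Hunk 6: at line 2 remove [amadq,rriw] add [wopms,iugo] -> 7 lines: fuw lkey ifkbh wopms iugo bjjkb nibq
Hunk 7: at line 5 remove [bjjkb] add [nyzbu,sacd,ahcnp] -> 9 lines: fuw lkey ifkbh wopms iugo nyzbu sacd ahcnp nibq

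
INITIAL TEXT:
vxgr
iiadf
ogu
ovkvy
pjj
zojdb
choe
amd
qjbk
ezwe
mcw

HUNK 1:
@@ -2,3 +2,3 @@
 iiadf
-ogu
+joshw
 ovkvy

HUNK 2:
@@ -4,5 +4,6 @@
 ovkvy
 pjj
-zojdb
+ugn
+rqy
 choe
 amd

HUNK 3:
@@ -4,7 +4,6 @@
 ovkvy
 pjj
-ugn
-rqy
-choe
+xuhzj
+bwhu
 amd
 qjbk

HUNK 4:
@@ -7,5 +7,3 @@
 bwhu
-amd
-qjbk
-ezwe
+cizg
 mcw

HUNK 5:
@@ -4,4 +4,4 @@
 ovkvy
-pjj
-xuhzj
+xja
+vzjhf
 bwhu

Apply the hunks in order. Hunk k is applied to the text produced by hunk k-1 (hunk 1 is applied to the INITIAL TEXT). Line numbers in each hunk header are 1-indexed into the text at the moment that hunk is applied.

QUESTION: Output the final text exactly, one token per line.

Answer: vxgr
iiadf
joshw
ovkvy
xja
vzjhf
bwhu
cizg
mcw

Derivation:
Hunk 1: at line 2 remove [ogu] add [joshw] -> 11 lines: vxgr iiadf joshw ovkvy pjj zojdb choe amd qjbk ezwe mcw
Hunk 2: at line 4 remove [zojdb] add [ugn,rqy] -> 12 lines: vxgr iiadf joshw ovkvy pjj ugn rqy choe amd qjbk ezwe mcw
Hunk 3: at line 4 remove [ugn,rqy,choe] add [xuhzj,bwhu] -> 11 lines: vxgr iiadf joshw ovkvy pjj xuhzj bwhu amd qjbk ezwe mcw
Hunk 4: at line 7 remove [amd,qjbk,ezwe] add [cizg] -> 9 lines: vxgr iiadf joshw ovkvy pjj xuhzj bwhu cizg mcw
Hunk 5: at line 4 remove [pjj,xuhzj] add [xja,vzjhf] -> 9 lines: vxgr iiadf joshw ovkvy xja vzjhf bwhu cizg mcw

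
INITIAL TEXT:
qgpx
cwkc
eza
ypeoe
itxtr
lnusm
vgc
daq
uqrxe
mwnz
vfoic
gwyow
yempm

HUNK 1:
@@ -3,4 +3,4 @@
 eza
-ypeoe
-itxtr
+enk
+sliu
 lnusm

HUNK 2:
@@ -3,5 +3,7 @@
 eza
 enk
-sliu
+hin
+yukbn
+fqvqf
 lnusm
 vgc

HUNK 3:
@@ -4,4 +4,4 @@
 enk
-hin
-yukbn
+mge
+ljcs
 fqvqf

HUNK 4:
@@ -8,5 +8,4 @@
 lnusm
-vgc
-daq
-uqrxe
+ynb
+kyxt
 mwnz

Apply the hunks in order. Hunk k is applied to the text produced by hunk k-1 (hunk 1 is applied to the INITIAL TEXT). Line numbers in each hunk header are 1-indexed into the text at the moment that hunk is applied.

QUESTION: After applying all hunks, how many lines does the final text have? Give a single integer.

Answer: 14

Derivation:
Hunk 1: at line 3 remove [ypeoe,itxtr] add [enk,sliu] -> 13 lines: qgpx cwkc eza enk sliu lnusm vgc daq uqrxe mwnz vfoic gwyow yempm
Hunk 2: at line 3 remove [sliu] add [hin,yukbn,fqvqf] -> 15 lines: qgpx cwkc eza enk hin yukbn fqvqf lnusm vgc daq uqrxe mwnz vfoic gwyow yempm
Hunk 3: at line 4 remove [hin,yukbn] add [mge,ljcs] -> 15 lines: qgpx cwkc eza enk mge ljcs fqvqf lnusm vgc daq uqrxe mwnz vfoic gwyow yempm
Hunk 4: at line 8 remove [vgc,daq,uqrxe] add [ynb,kyxt] -> 14 lines: qgpx cwkc eza enk mge ljcs fqvqf lnusm ynb kyxt mwnz vfoic gwyow yempm
Final line count: 14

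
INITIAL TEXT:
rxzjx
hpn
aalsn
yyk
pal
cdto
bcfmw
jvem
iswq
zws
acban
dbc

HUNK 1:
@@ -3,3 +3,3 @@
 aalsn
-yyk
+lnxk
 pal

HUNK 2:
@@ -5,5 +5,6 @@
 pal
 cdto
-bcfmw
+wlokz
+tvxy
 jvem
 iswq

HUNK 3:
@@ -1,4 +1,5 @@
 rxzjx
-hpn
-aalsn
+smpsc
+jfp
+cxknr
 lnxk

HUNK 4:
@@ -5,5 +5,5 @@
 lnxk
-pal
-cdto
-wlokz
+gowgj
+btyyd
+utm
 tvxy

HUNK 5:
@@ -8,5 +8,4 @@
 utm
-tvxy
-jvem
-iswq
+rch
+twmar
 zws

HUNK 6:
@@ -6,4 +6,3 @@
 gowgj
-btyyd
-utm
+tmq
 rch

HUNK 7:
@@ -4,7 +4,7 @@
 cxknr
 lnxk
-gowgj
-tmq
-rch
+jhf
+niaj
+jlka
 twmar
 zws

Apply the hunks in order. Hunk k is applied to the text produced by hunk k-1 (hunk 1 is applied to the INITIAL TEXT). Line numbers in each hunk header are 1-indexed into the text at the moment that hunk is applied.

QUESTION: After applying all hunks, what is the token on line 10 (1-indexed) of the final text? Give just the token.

Hunk 1: at line 3 remove [yyk] add [lnxk] -> 12 lines: rxzjx hpn aalsn lnxk pal cdto bcfmw jvem iswq zws acban dbc
Hunk 2: at line 5 remove [bcfmw] add [wlokz,tvxy] -> 13 lines: rxzjx hpn aalsn lnxk pal cdto wlokz tvxy jvem iswq zws acban dbc
Hunk 3: at line 1 remove [hpn,aalsn] add [smpsc,jfp,cxknr] -> 14 lines: rxzjx smpsc jfp cxknr lnxk pal cdto wlokz tvxy jvem iswq zws acban dbc
Hunk 4: at line 5 remove [pal,cdto,wlokz] add [gowgj,btyyd,utm] -> 14 lines: rxzjx smpsc jfp cxknr lnxk gowgj btyyd utm tvxy jvem iswq zws acban dbc
Hunk 5: at line 8 remove [tvxy,jvem,iswq] add [rch,twmar] -> 13 lines: rxzjx smpsc jfp cxknr lnxk gowgj btyyd utm rch twmar zws acban dbc
Hunk 6: at line 6 remove [btyyd,utm] add [tmq] -> 12 lines: rxzjx smpsc jfp cxknr lnxk gowgj tmq rch twmar zws acban dbc
Hunk 7: at line 4 remove [gowgj,tmq,rch] add [jhf,niaj,jlka] -> 12 lines: rxzjx smpsc jfp cxknr lnxk jhf niaj jlka twmar zws acban dbc
Final line 10: zws

Answer: zws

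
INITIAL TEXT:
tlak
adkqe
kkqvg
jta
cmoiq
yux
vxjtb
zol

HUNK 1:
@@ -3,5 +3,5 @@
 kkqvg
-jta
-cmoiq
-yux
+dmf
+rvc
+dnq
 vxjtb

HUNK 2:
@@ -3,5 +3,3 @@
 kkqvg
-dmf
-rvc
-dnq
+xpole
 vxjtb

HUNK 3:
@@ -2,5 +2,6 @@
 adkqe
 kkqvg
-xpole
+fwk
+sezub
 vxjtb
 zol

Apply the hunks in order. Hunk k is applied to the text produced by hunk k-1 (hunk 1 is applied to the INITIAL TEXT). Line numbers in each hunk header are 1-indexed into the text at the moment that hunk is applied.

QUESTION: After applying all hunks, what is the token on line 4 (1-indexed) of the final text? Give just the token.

Answer: fwk

Derivation:
Hunk 1: at line 3 remove [jta,cmoiq,yux] add [dmf,rvc,dnq] -> 8 lines: tlak adkqe kkqvg dmf rvc dnq vxjtb zol
Hunk 2: at line 3 remove [dmf,rvc,dnq] add [xpole] -> 6 lines: tlak adkqe kkqvg xpole vxjtb zol
Hunk 3: at line 2 remove [xpole] add [fwk,sezub] -> 7 lines: tlak adkqe kkqvg fwk sezub vxjtb zol
Final line 4: fwk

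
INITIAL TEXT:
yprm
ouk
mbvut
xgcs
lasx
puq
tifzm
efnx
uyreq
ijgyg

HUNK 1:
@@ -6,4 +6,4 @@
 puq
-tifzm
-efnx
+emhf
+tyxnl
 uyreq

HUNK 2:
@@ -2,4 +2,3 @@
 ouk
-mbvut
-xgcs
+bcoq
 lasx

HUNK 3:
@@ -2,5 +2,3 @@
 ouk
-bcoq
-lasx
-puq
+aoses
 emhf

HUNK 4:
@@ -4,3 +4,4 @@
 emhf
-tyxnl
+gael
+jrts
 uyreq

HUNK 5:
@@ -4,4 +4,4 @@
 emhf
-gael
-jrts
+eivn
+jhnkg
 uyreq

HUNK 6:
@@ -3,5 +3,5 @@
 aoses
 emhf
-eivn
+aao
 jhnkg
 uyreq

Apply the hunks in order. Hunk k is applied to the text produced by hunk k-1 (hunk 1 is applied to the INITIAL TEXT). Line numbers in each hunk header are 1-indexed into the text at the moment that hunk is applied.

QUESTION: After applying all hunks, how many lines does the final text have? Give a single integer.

Hunk 1: at line 6 remove [tifzm,efnx] add [emhf,tyxnl] -> 10 lines: yprm ouk mbvut xgcs lasx puq emhf tyxnl uyreq ijgyg
Hunk 2: at line 2 remove [mbvut,xgcs] add [bcoq] -> 9 lines: yprm ouk bcoq lasx puq emhf tyxnl uyreq ijgyg
Hunk 3: at line 2 remove [bcoq,lasx,puq] add [aoses] -> 7 lines: yprm ouk aoses emhf tyxnl uyreq ijgyg
Hunk 4: at line 4 remove [tyxnl] add [gael,jrts] -> 8 lines: yprm ouk aoses emhf gael jrts uyreq ijgyg
Hunk 5: at line 4 remove [gael,jrts] add [eivn,jhnkg] -> 8 lines: yprm ouk aoses emhf eivn jhnkg uyreq ijgyg
Hunk 6: at line 3 remove [eivn] add [aao] -> 8 lines: yprm ouk aoses emhf aao jhnkg uyreq ijgyg
Final line count: 8

Answer: 8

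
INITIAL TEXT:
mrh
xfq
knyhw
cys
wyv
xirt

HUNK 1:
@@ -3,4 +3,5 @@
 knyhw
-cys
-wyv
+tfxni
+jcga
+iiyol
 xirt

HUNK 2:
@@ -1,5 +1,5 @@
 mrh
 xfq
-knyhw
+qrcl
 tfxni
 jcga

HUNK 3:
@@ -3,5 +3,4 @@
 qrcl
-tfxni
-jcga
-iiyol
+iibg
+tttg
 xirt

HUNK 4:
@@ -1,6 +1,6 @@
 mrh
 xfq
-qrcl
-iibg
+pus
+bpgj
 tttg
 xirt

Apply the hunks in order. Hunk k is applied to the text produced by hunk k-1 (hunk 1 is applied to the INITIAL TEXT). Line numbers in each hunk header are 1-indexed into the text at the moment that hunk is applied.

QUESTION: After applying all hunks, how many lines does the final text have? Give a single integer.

Hunk 1: at line 3 remove [cys,wyv] add [tfxni,jcga,iiyol] -> 7 lines: mrh xfq knyhw tfxni jcga iiyol xirt
Hunk 2: at line 1 remove [knyhw] add [qrcl] -> 7 lines: mrh xfq qrcl tfxni jcga iiyol xirt
Hunk 3: at line 3 remove [tfxni,jcga,iiyol] add [iibg,tttg] -> 6 lines: mrh xfq qrcl iibg tttg xirt
Hunk 4: at line 1 remove [qrcl,iibg] add [pus,bpgj] -> 6 lines: mrh xfq pus bpgj tttg xirt
Final line count: 6

Answer: 6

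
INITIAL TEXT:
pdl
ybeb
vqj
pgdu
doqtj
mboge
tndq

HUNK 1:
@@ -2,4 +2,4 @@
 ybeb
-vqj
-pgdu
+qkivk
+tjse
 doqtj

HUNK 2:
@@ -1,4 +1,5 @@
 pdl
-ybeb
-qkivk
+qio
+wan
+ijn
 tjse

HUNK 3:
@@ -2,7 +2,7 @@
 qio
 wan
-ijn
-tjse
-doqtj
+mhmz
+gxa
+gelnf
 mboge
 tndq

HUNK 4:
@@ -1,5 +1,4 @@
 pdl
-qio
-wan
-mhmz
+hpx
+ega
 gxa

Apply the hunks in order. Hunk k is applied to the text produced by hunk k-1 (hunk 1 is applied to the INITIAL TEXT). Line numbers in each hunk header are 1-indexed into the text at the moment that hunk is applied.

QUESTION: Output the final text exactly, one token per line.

Answer: pdl
hpx
ega
gxa
gelnf
mboge
tndq

Derivation:
Hunk 1: at line 2 remove [vqj,pgdu] add [qkivk,tjse] -> 7 lines: pdl ybeb qkivk tjse doqtj mboge tndq
Hunk 2: at line 1 remove [ybeb,qkivk] add [qio,wan,ijn] -> 8 lines: pdl qio wan ijn tjse doqtj mboge tndq
Hunk 3: at line 2 remove [ijn,tjse,doqtj] add [mhmz,gxa,gelnf] -> 8 lines: pdl qio wan mhmz gxa gelnf mboge tndq
Hunk 4: at line 1 remove [qio,wan,mhmz] add [hpx,ega] -> 7 lines: pdl hpx ega gxa gelnf mboge tndq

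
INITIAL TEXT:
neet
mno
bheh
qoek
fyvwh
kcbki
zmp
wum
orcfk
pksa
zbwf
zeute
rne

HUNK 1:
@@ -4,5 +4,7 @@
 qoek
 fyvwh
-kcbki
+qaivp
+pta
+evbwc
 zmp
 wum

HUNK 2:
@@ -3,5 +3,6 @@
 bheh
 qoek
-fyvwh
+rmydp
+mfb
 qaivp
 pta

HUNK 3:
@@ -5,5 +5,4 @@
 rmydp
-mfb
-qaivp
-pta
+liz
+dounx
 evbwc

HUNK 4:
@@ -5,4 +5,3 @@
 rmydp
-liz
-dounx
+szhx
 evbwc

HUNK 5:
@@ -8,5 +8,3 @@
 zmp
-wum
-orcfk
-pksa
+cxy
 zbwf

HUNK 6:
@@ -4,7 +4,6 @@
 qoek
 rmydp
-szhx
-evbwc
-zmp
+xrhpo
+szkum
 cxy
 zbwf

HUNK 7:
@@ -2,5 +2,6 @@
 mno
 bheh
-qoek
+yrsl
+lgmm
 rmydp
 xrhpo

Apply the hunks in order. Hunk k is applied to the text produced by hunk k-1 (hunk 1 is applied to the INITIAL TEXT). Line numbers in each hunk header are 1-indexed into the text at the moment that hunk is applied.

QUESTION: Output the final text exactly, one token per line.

Hunk 1: at line 4 remove [kcbki] add [qaivp,pta,evbwc] -> 15 lines: neet mno bheh qoek fyvwh qaivp pta evbwc zmp wum orcfk pksa zbwf zeute rne
Hunk 2: at line 3 remove [fyvwh] add [rmydp,mfb] -> 16 lines: neet mno bheh qoek rmydp mfb qaivp pta evbwc zmp wum orcfk pksa zbwf zeute rne
Hunk 3: at line 5 remove [mfb,qaivp,pta] add [liz,dounx] -> 15 lines: neet mno bheh qoek rmydp liz dounx evbwc zmp wum orcfk pksa zbwf zeute rne
Hunk 4: at line 5 remove [liz,dounx] add [szhx] -> 14 lines: neet mno bheh qoek rmydp szhx evbwc zmp wum orcfk pksa zbwf zeute rne
Hunk 5: at line 8 remove [wum,orcfk,pksa] add [cxy] -> 12 lines: neet mno bheh qoek rmydp szhx evbwc zmp cxy zbwf zeute rne
Hunk 6: at line 4 remove [szhx,evbwc,zmp] add [xrhpo,szkum] -> 11 lines: neet mno bheh qoek rmydp xrhpo szkum cxy zbwf zeute rne
Hunk 7: at line 2 remove [qoek] add [yrsl,lgmm] -> 12 lines: neet mno bheh yrsl lgmm rmydp xrhpo szkum cxy zbwf zeute rne

Answer: neet
mno
bheh
yrsl
lgmm
rmydp
xrhpo
szkum
cxy
zbwf
zeute
rne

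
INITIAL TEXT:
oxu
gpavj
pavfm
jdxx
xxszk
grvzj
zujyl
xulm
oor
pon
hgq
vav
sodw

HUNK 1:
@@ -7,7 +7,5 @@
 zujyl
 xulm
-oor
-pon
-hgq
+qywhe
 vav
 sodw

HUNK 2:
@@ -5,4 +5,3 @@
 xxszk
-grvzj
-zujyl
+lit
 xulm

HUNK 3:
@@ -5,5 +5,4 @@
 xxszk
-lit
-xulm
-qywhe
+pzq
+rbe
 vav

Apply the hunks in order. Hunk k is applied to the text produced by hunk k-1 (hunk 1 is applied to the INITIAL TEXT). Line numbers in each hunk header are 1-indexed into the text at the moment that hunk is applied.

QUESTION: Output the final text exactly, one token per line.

Hunk 1: at line 7 remove [oor,pon,hgq] add [qywhe] -> 11 lines: oxu gpavj pavfm jdxx xxszk grvzj zujyl xulm qywhe vav sodw
Hunk 2: at line 5 remove [grvzj,zujyl] add [lit] -> 10 lines: oxu gpavj pavfm jdxx xxszk lit xulm qywhe vav sodw
Hunk 3: at line 5 remove [lit,xulm,qywhe] add [pzq,rbe] -> 9 lines: oxu gpavj pavfm jdxx xxszk pzq rbe vav sodw

Answer: oxu
gpavj
pavfm
jdxx
xxszk
pzq
rbe
vav
sodw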